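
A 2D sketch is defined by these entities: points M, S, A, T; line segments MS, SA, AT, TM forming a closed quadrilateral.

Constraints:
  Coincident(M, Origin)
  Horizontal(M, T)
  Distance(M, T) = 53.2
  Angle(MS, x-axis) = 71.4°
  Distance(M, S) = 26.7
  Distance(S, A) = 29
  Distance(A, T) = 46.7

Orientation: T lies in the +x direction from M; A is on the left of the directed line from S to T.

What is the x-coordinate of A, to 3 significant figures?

32.4

Checks: MS at 71.40° ✓; |SA| = 29.00 ✓; |AT| = 46.70 ✓.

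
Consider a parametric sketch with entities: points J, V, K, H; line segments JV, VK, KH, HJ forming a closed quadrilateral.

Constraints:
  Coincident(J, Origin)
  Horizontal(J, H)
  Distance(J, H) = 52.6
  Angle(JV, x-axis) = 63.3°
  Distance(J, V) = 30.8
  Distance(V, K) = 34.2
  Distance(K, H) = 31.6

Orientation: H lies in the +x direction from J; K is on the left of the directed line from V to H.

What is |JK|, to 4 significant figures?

57.13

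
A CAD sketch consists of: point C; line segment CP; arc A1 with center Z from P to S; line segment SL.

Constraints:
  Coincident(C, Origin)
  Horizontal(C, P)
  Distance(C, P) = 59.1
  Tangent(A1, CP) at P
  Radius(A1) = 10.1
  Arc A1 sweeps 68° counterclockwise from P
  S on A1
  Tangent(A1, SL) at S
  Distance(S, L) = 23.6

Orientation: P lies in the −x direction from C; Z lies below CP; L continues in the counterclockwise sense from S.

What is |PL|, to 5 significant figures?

33.564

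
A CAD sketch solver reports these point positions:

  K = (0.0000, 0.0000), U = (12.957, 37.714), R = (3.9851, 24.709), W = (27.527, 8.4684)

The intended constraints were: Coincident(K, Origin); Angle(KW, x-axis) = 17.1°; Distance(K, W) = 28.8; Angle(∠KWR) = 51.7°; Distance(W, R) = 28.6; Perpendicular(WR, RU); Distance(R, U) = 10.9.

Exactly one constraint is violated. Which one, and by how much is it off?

Distance(R, U) = 10.9 — off by 4.90.

K = (0.00, 0.00) ✓; KW at 17.10° ✓; |KW| = 28.80 ✓; ∠KWR = 51.70° ✓; |WR| = 28.60 ✓; ∠(WR, RU) = 90.00° ✓; |RU| = 15.80 ✗.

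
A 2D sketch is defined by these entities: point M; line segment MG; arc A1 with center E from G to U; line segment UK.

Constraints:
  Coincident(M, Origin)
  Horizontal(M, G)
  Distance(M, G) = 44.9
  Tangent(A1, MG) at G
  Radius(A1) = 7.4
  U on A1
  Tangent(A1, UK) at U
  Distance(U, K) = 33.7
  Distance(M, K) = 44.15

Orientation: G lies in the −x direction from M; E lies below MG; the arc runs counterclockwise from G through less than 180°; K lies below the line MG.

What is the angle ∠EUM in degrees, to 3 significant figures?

32.1°

Checks: |EU| = 7.400 ✓; ∠(EU, UK) = 90.00° ✓; |UK| = 33.70 ✓; |MK| = 44.15 ✓.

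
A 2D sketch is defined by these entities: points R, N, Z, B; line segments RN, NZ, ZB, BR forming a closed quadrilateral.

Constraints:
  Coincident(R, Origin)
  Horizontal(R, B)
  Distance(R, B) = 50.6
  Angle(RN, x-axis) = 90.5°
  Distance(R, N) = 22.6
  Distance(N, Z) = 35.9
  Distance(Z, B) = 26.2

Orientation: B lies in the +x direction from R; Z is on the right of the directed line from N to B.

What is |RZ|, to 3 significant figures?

24.8

R is at the origin; RB is horizontal with |RB| = 50.6 and B in +x, so B = (50.6, 0). RN runs at 90.5° with |RN| = 22.6, so N = (-0.197, 22.6). Z is determined by |NZ| = 35.9 and |ZB| = 26.2 together: it lies at the intersection of circle(N, 35.9) and circle(B, 26.2). With |NB| = 55.6, the foot of the radical line on NB is 33.2 from N and the perpendicular offset is √(35.9² − 33.2²) = 13.6. Taking the right-of-NB solution: Z = (24.6, -3.35).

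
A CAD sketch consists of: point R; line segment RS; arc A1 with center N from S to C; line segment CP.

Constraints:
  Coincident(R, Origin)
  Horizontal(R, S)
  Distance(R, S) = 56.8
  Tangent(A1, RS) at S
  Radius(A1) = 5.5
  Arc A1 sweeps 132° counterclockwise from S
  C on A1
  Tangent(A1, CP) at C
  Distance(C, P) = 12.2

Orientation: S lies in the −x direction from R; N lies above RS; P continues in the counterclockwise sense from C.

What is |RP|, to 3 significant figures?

63.6

R is at the origin; RS is horizontal with |RS| = 56.8 and S on the −x side, so S = (-56.8, 0.00). Tangency of A1 to RS means the radius NS is perpendicular to RS, so N = S + (0, 5.5) = (-56.8, 5.50). On A1, S sits at bearing -90° from N; a 132° counterclockwise sweep puts C at bearing 42°, so C = N + 5.5·(cos 42°, sin 42°) = (-52.7, 9.18). A1 meets CP tangentially, so NC is at right angles to CP, so CP runs along (−sin 42°, cos 42°); with |CP| = 12.2, P = (-60.9, 18.2). Then |RP| = |P − R| = 63.6.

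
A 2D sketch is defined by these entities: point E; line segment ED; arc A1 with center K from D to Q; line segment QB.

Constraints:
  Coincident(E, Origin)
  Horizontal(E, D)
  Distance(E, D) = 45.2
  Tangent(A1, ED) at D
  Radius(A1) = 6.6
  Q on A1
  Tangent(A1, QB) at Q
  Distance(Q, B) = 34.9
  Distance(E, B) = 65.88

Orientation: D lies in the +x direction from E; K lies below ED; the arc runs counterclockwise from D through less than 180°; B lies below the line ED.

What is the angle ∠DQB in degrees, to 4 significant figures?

124.9°

Checks: |KQ| = 6.600 ✓; ∠(KQ, QB) = 90.00° ✓; |QB| = 34.90 ✓; |EB| = 65.88 ✓.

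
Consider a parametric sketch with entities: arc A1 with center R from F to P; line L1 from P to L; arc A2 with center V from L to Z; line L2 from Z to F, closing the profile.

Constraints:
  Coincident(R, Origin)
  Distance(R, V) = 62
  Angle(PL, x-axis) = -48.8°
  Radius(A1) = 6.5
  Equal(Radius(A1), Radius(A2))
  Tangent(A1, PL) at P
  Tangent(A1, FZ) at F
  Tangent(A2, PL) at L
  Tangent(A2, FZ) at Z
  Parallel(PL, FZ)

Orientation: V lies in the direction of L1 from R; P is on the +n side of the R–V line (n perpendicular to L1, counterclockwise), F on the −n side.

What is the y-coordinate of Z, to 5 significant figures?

-50.931

Tangency of A1 to both parallel lines with radius 6.5 puts P and F at R ± 6.5·n: P = (4.8907, 4.2815), F = (-4.8907, -4.2815). Equal radii place L and Z the same way about V: L = V + 6.5·n = (45.729, -42.368), Z = V − 6.5·n = (35.948, -50.931). So Z.y = -50.931.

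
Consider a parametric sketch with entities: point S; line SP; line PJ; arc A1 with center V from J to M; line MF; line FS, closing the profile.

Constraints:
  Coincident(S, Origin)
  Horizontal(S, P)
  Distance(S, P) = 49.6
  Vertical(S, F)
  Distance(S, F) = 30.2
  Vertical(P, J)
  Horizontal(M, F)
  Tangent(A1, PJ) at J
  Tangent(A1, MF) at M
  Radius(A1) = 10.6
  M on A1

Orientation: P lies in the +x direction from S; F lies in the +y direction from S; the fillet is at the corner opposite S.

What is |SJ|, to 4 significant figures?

53.33

S is at the origin; S and P share the same y with |SP| = 49.6 and P on the +x side, so P = (49.60, 0.000). S and F share the same x with |SF| = 30.2 and F on the +y side, so F = (0.000, 30.20). The virtual corner opposite S is at (49.60, 30.20). Since A1 is tangent to PJ there, VJ ⟂ PJ and A1 meets MF tangentially, so VM is at right angles to MF, with radius 10.6, so the center V sits 10.6 in from both sides at V = (39.00, 19.60). That places the tangent points at J = (49.60, 19.60) on PJ and M = (39.00, 30.20) on MF. Then |SJ| = |J − S| = 53.33.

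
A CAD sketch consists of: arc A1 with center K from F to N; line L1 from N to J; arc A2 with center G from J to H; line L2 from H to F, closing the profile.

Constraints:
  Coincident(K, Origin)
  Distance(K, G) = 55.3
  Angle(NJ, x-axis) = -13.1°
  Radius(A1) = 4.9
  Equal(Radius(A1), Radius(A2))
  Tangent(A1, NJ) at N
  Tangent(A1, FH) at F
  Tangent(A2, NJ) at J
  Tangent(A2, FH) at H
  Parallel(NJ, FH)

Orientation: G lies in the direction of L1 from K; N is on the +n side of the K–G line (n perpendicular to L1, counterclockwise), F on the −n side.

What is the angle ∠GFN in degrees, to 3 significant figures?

84.9°

The slot axis is L1's direction at -13.1°, so u = (cos -13.1°, sin -13.1°) = (0.974, -0.227) and n = (−sin -13.1°, cos -13.1°) = (0.227, 0.974). K is at the origin and G lies 55.3 along u from K, so G = 55.3·u = (53.9, -12.5). Tangency of A1 to both parallel lines with radius 4.9 puts N and F at K ± 4.9·n: N = (1.11, 4.77), F = (-1.11, -4.77). Then cos ∠GFN = FG·FN / (|FG||FN|), giving 84.9°.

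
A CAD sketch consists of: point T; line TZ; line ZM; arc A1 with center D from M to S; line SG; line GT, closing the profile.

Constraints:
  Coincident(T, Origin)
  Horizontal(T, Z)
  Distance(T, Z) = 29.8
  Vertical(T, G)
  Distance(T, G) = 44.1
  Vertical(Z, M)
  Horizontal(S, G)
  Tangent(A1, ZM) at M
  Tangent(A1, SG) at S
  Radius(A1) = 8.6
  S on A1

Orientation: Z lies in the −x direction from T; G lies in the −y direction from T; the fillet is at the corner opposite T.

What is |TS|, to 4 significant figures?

48.93

T is at the origin; T and Z share the same y with |TZ| = 29.8 and Z on the −x side, so Z = (-29.80, 0.000). TG is vertical with |TG| = 44.1 and G on the −y side, so G = (0.000, -44.10). The virtual corner opposite T is at (-29.80, -44.10). Tangency of A1 to ZM means the radius DM is perpendicular to ZM and since A1 is tangent to SG there, DS ⟂ SG, with radius 8.6, so the center D sits 8.6 in from both sides at D = (-21.20, -35.50). That places the tangent points at M = (-29.80, -35.50) on ZM and S = (-21.20, -44.10) on SG. Then |TS| = |S − T| = 48.93.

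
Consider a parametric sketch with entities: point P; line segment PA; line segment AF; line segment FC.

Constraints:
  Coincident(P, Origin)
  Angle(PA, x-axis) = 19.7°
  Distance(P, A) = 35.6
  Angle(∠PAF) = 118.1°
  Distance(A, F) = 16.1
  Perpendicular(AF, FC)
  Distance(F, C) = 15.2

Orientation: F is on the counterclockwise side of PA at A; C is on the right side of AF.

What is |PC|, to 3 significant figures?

57.0

P is at the origin; PA runs at 19.7° with length 35.6, so A = 35.6·(cos 19.7°, sin 19.7°) = (33.5, 12.0). ∠PAF = 118.1°, so AF runs at 19.7° + (180° − 118.1°) = 81.6° from the x-axis; with |AF| = 16.1, F = A + 16.1·(cos 81.6°, sin 81.6°) = (35.9, 27.9). AF is perpendicular to FC; with |FC| = 15.2 on the right of AF, C = F + 15.2·(0.989, -0.146) = (50.9, 25.7). Then |PC| = |C − P| = 57.0.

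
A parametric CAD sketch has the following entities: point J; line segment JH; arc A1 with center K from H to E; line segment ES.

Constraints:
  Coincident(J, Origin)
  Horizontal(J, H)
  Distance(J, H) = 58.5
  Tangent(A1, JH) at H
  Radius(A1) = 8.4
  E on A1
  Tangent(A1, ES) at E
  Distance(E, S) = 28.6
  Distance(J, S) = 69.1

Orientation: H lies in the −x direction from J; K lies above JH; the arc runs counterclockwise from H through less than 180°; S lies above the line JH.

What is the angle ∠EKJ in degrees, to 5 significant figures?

22.780°

J is at the origin; JH is horizontal with |JH| = 58.5 and H on the −x side, so H = (-58.500, 0.0000). Tangency of A1 to JH means the radius KH is perpendicular to JH, so K = H + (0, 8.4) = (-58.500, 8.4000). Since KE ⟂ ES (tangency), |KS| = √(8.4² + 28.6²) = 29.808 regardless of where E sits on A1. So S lies on both circle(J, 69.1) and circle(K, 29.808); the above-JH intersection is S = (-57.585, 38.194). E is the foot of the tangent from S: E = (-50.372, 10.519).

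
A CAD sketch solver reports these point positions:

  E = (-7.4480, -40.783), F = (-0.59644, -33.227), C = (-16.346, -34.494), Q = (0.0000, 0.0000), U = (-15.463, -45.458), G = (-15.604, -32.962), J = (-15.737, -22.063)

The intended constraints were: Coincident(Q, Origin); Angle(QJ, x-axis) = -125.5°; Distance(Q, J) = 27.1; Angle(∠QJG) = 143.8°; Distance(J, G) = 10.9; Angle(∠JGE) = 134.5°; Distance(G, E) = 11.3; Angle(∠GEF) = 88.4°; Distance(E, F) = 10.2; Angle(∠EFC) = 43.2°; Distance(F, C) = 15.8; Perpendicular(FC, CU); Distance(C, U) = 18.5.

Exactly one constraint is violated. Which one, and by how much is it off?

Distance(C, U) = 18.5 — off by 7.50.

Q = (0.00, 0.00) ✓; QJ at -125.5° ✓; |QJ| = 27.10 ✓; ∠QJG = 143.8° ✓; |JG| = 10.90 ✓; ∠JGE = 134.5° ✓; |GE| = 11.30 ✓; ∠GEF = 88.40° ✓; |EF| = 10.20 ✓; ∠EFC = 43.20° ✓; |FC| = 15.80 ✓; ∠(FC, CU) = 90.01° ✓; |CU| = 11.00 ✗.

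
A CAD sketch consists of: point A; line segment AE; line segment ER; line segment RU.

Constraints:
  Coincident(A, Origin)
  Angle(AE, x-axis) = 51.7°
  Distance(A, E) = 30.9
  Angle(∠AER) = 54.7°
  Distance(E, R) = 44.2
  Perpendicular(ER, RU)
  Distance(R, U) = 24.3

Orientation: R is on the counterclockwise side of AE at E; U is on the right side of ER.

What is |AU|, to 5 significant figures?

56.090

A is at the origin; AE runs at 51.7° with length 30.9, so E = 30.9·(cos 51.7°, sin 51.7°) = (19.151, 24.250). ∠AER = 54.7°, so ER runs at 51.7° + (180° − 54.7°) = 177.00° from the x-axis; with |ER| = 44.2, R = E + 44.2·(cos 177.00°, sin 177.00°) = (-24.988, 26.563). ER ⟂ RU; with |RU| = 24.3 on the right of ER, U = R + 24.3·(0.052336, 0.99863) = (-23.716, 50.830). Then |AU| = |U − A| = 56.090.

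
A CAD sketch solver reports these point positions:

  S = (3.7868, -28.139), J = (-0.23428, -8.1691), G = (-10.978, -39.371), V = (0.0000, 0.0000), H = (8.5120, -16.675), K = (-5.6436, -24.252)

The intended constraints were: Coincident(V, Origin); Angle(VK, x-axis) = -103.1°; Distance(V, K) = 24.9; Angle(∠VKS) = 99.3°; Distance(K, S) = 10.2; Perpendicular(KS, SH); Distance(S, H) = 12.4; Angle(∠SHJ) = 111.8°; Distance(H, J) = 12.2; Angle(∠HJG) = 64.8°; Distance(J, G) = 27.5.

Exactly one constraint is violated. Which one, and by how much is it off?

Distance(J, G) = 27.5 — off by 5.50.

V = (0.00, 0.00) ✓; VK at -103.1° ✓; |VK| = 24.90 ✓; ∠VKS = 99.30° ✓; |KS| = 10.20 ✓; ∠(KS, SH) = 90.00° ✓; |SH| = 12.40 ✓; ∠SHJ = 111.8° ✓; |HJ| = 12.20 ✓; ∠HJG = 64.80° ✓; |JG| = 33.00 ✗.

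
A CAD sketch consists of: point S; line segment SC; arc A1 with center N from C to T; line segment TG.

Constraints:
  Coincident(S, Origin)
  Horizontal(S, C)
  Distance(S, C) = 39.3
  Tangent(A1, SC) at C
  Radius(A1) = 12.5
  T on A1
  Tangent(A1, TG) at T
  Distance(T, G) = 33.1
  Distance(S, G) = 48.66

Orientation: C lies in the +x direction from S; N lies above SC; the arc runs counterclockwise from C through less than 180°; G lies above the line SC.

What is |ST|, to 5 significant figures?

52.239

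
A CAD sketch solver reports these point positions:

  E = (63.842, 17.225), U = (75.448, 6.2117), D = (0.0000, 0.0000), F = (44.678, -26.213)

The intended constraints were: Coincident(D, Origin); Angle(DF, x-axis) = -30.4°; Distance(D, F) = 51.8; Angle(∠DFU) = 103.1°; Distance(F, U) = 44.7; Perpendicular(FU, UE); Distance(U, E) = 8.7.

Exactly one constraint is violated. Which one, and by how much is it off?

Distance(U, E) = 8.7 — off by 7.30.

D = (0.00, 0.00) ✓; DF at -30.40° ✓; |DF| = 51.80 ✓; ∠DFU = 103.1° ✓; |FU| = 44.70 ✓; ∠(FU, UE) = 90.00° ✓; |UE| = 16.00 ✗.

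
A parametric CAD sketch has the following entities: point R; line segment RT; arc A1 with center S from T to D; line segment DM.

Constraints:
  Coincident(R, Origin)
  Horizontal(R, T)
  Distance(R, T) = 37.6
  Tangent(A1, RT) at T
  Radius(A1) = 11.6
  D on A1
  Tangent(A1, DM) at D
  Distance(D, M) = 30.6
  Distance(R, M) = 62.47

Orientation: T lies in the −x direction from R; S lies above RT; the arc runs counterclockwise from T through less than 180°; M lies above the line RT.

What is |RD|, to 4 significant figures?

33.23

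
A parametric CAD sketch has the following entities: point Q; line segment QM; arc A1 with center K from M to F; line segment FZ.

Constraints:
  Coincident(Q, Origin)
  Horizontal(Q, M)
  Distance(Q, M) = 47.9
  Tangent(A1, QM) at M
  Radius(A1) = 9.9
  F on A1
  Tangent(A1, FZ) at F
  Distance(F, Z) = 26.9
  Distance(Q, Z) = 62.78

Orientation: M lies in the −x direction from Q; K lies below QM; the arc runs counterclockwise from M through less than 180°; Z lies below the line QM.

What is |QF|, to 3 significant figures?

58.8

Checks: |KF| = 9.900 ✓; ∠(KF, FZ) = 90.00° ✓; |FZ| = 26.90 ✓; |QZ| = 62.78 ✓.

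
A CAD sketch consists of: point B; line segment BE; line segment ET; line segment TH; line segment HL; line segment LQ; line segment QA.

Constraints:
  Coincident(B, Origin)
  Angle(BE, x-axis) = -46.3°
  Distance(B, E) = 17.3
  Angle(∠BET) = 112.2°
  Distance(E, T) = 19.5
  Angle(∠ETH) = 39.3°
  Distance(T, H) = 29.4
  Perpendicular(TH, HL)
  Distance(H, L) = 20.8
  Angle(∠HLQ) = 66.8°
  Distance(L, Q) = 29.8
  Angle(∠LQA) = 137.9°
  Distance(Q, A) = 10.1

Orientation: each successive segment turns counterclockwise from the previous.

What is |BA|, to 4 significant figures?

32.78

∠HLQ = 66.8° gives LQ at 5.400° from the x-axis; with |LQ| = 29.8, Q = (25.41, -13.37). ∠LQA = 137.9° gives QA at 47.50° from the x-axis; with |QA| = 10.1, A = (32.24, -5.926). Then |BA| = |A − B| = 32.78.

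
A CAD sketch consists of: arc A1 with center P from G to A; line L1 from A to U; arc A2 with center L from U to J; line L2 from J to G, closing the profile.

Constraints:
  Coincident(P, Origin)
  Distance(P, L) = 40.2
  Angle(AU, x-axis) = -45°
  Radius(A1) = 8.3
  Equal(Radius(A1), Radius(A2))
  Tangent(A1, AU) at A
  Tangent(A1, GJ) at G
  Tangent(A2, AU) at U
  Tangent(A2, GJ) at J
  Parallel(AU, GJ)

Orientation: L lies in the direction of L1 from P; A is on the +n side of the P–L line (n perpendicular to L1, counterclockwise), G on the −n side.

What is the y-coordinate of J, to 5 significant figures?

-34.295

Tangency of A1 to both parallel lines with radius 8.3 puts A and G at P ± 8.3·n: A = (5.8690, 5.8690), G = (-5.8690, -5.8690). Equal radii place U and J the same way about L: U = L + 8.3·n = (34.295, -22.557), J = L − 8.3·n = (22.557, -34.295). So J.y = -34.295.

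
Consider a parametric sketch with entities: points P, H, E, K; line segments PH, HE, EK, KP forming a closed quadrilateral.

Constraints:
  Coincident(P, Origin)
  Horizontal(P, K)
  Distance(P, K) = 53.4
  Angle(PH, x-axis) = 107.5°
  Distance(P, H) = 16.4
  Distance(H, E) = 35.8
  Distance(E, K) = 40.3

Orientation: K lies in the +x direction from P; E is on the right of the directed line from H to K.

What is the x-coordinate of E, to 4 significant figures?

15.52

Checks: |HE| = 35.80 ✓; |EK| = 40.30 ✓.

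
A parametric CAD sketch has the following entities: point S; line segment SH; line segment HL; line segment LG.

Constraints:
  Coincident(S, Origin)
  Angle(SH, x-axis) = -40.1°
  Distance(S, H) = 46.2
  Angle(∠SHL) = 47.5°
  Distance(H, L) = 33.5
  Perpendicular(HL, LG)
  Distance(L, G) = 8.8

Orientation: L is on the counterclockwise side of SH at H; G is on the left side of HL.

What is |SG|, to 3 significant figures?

25.4

S is at the origin; SH runs at -40.1° with length 46.2, so H = 46.2·(cos -40.1°, sin -40.1°) = (35.3, -29.8). ∠SHL = 47.5°, so HL runs at -40.1° + (180° − 47.5°) = 92.4° from the x-axis; with |HL| = 33.5, L = H + 33.5·(cos 92.4°, sin 92.4°) = (33.9, 3.71). The perpendicularity gives LG at right angles to HL; with |LG| = 8.8 on the left of HL, G = L + 8.8·(-0.999, -0.0419) = (25.1, 3.34). Then |SG| = |G − S| = 25.4.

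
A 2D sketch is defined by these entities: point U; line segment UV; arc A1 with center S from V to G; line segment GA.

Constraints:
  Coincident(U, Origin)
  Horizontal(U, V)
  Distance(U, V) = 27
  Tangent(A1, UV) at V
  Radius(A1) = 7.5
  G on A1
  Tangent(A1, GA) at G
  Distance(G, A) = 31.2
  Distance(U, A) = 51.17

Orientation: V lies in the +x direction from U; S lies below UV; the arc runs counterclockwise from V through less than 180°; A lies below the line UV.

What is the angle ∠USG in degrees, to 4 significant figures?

40.05°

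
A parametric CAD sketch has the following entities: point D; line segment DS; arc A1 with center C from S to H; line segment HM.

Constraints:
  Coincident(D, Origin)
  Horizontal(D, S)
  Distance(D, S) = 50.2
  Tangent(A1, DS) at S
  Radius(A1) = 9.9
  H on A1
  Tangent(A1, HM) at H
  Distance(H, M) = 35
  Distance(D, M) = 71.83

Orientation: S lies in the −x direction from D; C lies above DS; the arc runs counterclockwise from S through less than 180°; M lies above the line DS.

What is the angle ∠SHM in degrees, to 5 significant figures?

123.13°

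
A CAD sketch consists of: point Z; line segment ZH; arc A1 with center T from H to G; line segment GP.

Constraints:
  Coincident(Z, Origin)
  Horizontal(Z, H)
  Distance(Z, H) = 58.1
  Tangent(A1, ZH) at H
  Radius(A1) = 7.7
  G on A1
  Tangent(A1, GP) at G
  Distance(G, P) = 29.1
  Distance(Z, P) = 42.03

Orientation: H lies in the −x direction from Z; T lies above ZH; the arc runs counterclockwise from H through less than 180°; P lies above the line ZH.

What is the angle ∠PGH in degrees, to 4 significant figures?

154.8°

Z is at the origin; Z and H share the same y with |ZH| = 58.1 and H on the −x side, so H = (-58.10, 0.000). Since A1 is tangent to ZH there, TH ⟂ ZH, so T = H + (0, 7.7) = (-58.10, 7.700). Since TG ⟂ GP (tangency), |TP| = √(7.7² + 29.1²) = 30.10 regardless of where G sits on A1. So P lies on both circle(Z, 42.03) and circle(T, 30.10); the above-ZH intersection is P = (-33.62, 25.22). G is the foot of the tangent from P: G = (-52.17, 2.793).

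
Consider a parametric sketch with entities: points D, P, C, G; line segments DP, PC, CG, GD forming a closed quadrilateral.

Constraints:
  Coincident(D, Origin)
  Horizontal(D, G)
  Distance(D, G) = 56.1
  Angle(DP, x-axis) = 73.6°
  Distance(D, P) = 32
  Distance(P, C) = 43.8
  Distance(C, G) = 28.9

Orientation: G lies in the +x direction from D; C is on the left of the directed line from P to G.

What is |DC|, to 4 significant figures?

60.09

Checks: D = (0.00, 0.00) ✓; |PC| = 43.80 ✓; |CG| = 28.90 ✓.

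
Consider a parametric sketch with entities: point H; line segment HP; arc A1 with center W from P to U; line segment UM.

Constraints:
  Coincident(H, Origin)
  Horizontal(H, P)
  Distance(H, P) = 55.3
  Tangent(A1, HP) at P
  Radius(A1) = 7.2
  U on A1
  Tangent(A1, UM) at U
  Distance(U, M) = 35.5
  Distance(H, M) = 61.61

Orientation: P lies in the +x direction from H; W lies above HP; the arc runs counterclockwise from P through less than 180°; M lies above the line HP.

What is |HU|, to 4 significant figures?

62.57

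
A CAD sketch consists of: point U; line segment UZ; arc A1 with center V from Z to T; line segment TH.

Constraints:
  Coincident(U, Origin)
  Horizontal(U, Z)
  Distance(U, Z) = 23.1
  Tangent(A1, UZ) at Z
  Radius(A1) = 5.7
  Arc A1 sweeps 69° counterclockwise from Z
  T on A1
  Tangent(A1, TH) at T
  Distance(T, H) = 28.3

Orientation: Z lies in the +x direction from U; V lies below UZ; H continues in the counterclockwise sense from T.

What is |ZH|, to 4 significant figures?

33.82

On A1, Z sits at bearing 90° from V; a 69° counterclockwise sweep puts T at bearing 159°, so T = V + 5.7·(cos 159°, sin 159°) = (17.78, -3.657). A1 meets TH tangentially, so VT is at right angles to TH, so TH runs along (−sin 159°, cos 159°); with |TH| = 28.3, H = (7.637, -30.08). Then |ZH| = |H − Z| = 33.82.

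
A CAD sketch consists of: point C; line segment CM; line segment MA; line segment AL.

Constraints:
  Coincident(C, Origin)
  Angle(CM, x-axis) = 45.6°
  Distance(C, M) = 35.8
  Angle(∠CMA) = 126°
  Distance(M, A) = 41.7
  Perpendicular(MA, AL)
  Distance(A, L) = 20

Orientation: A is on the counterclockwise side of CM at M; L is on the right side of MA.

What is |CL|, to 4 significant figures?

79.59

C is at the origin; CM runs at 45.6° with length 35.8, so M = 35.8·(cos 45.6°, sin 45.6°) = (25.05, 25.58). ∠CMA = 126.0°, so MA runs at 45.6° + (180° − 126.0°) = 99.60° from the x-axis; with |MA| = 41.7, A = M + 41.7·(cos 99.60°, sin 99.60°) = (18.09, 66.69). MA is perpendicular to AL; with |AL| = 20.0 on the right of MA, L = A + 20.0·(0.9860, 0.1668) = (37.81, 70.03). Then |CL| = |L − C| = 79.59.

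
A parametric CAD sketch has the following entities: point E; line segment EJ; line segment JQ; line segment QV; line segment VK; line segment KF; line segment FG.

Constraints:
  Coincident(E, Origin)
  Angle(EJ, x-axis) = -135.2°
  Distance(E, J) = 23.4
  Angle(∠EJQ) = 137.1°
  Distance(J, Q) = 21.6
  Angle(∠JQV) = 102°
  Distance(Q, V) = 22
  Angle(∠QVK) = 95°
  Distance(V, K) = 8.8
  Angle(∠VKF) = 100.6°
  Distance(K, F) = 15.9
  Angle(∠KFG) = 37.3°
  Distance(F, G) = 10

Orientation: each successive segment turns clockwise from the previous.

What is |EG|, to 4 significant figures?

36.63

∠VKF = 100.6° gives KF at -60.50° from the x-axis; with |KF| = 15.9, F = (-27.32, -6.837). ∠KFG = 37.3° gives FG at 156.8° from the x-axis; with |FG| = 10.0, G = (-36.51, -2.898). Then |EG| = |G − E| = 36.63.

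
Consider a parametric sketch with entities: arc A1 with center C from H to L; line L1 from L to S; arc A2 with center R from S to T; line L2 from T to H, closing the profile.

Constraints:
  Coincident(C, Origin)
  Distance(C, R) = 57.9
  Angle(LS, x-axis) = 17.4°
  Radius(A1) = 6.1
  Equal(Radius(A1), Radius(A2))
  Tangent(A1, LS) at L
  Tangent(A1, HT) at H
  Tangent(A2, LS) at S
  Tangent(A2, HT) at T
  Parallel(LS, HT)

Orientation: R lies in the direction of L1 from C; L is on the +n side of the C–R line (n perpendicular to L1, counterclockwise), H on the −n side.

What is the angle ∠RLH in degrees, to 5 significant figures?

83.986°

The slot axis is L1's direction at 17.4°, so u = (cos 17.4°, sin 17.4°) = (0.95424, 0.29904) and n = (−sin 17.4°, cos 17.4°) = (-0.29904, 0.95424). C is at the origin and R lies 57.9 along u from C, so R = 57.9·u = (55.251, 17.314). Tangency of A1 to both parallel lines with radius 6.1 puts L and H at C ± 6.1·n: L = (-1.8241, 5.8209), H = (1.8241, -5.8209). Then cos ∠RLH = LR·LH / (|LR||LH|), giving 83.986°.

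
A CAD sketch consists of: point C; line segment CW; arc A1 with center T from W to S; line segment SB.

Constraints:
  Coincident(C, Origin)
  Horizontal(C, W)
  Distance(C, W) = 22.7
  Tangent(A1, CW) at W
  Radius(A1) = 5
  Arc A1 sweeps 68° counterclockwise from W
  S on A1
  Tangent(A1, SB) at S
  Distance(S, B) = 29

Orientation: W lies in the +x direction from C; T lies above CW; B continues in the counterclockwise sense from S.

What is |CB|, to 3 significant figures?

48.6

C is at the origin; C and W share the same y with |CW| = 22.7 and W on the +x side, so W = (22.7, 0.00). Since A1 is tangent to CW there, TW ⟂ CW, so T = W + (0, 5) = (22.7, 5.00). On A1, W sits at bearing -90° from T; a 68° counterclockwise sweep puts S at bearing -22°, so S = T + 5.0·(cos -22°, sin -22°) = (27.3, 3.13). Tangency of A1 to SB means the radius TS is perpendicular to SB, so SB runs along (−sin -22°, cos -22°); with |SB| = 29.0, B = (38.2, 30.0). Then |CB| = |B − C| = 48.6.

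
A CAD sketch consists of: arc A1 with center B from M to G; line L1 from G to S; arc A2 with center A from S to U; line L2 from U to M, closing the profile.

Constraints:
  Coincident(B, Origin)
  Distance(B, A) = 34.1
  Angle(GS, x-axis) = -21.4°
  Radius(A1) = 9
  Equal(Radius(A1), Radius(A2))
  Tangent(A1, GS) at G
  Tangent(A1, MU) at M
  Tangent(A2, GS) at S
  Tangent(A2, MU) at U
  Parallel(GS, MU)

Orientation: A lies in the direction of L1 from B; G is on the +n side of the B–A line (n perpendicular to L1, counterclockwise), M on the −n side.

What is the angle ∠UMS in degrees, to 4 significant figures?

27.83°

Tangency of A1 to both parallel lines with radius 9.0 puts G and M at B ± 9.0·n: G = (3.284, 8.380), M = (-3.284, -8.380). Equal radii place S and U the same way about A: S = A + 9.0·n = (35.03, -4.063), U = A − 9.0·n = (28.47, -20.82). Then cos ∠UMS = MU·MS / (|MU||MS|), giving 27.83°.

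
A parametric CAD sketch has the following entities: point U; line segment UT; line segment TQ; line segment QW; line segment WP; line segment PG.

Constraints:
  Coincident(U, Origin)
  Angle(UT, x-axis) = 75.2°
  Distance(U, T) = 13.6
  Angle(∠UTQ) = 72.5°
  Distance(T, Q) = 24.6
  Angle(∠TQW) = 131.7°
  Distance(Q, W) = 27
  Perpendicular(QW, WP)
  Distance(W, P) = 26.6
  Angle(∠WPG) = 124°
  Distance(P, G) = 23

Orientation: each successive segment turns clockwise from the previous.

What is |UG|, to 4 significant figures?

19.55

U is at the origin; UT runs at 75.2° with length 13.6, so T = (3.474, 13.15). ∠UTQ = 72.5° gives TQ at -32.30° from the x-axis; with |TQ| = 24.6, Q = (24.27, 0.003730). ∠TQW = 131.7° gives QW at -80.60° from the x-axis; with |QW| = 27.0, W = (28.68, -26.63). QW ⟂ WP, so WP runs at -170.6°; with |WP| = 26.6, P = (2.434, -30.98). ∠WPG = 124.0° gives PG at 133.4° from the x-axis; with |PG| = 23.0, G = (-13.37, -14.27). Then |UG| = |G − U| = 19.55.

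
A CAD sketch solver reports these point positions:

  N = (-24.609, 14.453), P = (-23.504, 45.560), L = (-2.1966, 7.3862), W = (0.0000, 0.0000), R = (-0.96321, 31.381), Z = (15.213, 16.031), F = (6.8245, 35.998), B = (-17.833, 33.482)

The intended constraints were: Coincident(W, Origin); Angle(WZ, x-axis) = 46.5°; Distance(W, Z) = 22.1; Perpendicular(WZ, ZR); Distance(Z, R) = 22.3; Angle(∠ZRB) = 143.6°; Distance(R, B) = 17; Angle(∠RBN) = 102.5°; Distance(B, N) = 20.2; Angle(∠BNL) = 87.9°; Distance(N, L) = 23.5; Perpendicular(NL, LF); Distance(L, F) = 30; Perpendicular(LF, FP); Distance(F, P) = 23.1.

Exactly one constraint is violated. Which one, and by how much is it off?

Distance(F, P) = 23.1 — off by 8.70.

W = (0.00, 0.00) ✓; WZ at 46.50° ✓; |WZ| = 22.10 ✓; ∠(WZ, ZR) = 90.00° ✓; |ZR| = 22.30 ✓; ∠ZRB = 143.6° ✓; |RB| = 17.00 ✓; ∠RBN = 102.5° ✓; |BN| = 20.20 ✓; ∠BNL = 87.90° ✓; |NL| = 23.50 ✓; ∠(NL, LF) = 90.00° ✓; |LF| = 30.00 ✓; ∠(LF, FP) = 90.00° ✓; |FP| = 31.80 ✗.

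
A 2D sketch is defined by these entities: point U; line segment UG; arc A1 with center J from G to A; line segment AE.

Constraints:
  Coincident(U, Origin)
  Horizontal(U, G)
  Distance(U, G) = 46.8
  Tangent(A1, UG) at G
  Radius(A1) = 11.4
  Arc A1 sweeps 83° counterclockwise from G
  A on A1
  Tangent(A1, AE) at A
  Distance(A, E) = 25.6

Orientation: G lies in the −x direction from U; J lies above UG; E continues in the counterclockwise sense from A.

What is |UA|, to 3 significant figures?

36.9

Tangency of A1 to UG means the radius JG is perpendicular to UG, so J = G + (0, 11.4) = (-46.8, 11.4). On A1, G sits at bearing -90° from J; an 83° counterclockwise sweep puts A at bearing -7°, so A = J + 11.4·(cos -7°, sin -7°) = (-35.5, 10.0). Then |UA| = |A − U| = 36.9.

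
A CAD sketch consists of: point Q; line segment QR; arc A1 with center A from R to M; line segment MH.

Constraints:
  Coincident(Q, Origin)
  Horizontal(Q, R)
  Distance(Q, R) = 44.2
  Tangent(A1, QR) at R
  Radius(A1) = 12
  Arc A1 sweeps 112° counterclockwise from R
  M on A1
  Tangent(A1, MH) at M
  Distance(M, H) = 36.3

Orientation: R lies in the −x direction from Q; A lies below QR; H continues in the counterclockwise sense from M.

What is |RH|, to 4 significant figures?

50.21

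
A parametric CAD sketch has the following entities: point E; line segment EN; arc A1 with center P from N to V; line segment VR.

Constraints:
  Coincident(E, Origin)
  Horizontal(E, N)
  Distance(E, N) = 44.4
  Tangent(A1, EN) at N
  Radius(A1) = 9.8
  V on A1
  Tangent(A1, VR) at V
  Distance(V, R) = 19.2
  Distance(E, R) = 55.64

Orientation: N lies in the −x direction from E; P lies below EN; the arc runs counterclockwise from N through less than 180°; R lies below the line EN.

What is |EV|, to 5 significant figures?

55.138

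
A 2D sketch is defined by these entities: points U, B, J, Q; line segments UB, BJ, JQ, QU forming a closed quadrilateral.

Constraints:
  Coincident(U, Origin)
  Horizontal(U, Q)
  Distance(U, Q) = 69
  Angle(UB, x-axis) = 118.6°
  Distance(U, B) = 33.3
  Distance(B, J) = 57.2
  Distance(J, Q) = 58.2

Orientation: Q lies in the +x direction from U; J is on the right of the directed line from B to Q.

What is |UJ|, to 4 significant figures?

24.02

Checks: |BJ| = 57.20 ✓; |JQ| = 58.20 ✓.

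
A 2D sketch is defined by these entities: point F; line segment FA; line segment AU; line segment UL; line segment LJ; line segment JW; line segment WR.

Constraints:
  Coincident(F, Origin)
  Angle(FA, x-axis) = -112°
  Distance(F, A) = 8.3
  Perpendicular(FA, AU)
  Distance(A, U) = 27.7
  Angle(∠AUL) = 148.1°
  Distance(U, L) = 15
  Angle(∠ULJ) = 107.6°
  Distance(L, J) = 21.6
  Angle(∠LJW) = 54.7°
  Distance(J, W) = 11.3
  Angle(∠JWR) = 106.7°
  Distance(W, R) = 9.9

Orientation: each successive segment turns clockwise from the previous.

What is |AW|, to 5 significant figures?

34.375

∠ULJ = 107.6° gives LJ at 53.700° from the x-axis; with |LJ| = 21.6, J = (-24.843, 32.209). ∠LJW = 54.7° gives JW at -71.600° from the x-axis; with |JW| = 11.3, W = (-21.276, 21.487). Then |AW| = |W − A| = 34.375.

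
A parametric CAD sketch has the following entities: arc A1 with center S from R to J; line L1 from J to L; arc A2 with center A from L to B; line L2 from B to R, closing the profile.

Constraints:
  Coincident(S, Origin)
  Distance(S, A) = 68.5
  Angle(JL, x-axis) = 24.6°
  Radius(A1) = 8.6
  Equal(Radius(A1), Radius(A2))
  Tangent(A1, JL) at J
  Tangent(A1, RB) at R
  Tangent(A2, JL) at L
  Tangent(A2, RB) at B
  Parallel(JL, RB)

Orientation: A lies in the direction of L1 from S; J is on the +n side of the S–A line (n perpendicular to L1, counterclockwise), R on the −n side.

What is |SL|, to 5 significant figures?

69.038

The slot axis is L1's direction at 24.6°, so u = (cos 24.6°, sin 24.6°) = (0.90924, 0.41628) and n = (−sin 24.6°, cos 24.6°) = (-0.41628, 0.90924). S is at the origin and A lies 68.5 along u from S, so A = 68.5·u = (62.283, 28.515). Tangency of A1 to both parallel lines with radius 8.6 puts J and R at S ± 8.6·n: J = (-3.5800, 7.8194), R = (3.5800, -7.8194). Equal radii place L and B the same way about A: L = A + 8.6·n = (58.703, 36.335), B = A − 8.6·n = (65.863, 20.696). Then |SL| = |L − S| = 69.038.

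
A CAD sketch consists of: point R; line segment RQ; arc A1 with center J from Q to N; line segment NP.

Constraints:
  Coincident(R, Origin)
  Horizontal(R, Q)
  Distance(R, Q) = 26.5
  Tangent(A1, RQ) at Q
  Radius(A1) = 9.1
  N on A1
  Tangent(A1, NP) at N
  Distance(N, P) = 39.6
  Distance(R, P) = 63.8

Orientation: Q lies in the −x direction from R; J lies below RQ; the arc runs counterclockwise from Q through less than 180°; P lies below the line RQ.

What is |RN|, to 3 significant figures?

36.0

R is at the origin; RQ is horizontal with |RQ| = 26.5 and Q on the −x side, so Q = (-26.5, 0.00). The tangent condition forces JQ to be normal to RQ, so J = Q + (0, -9.1) = (-26.5, -9.10). Since JN ⟂ NP (tangency), |JP| = √(9.1² + 39.6²) = 40.6 regardless of where N sits on A1. So P lies on both circle(R, 63.8) and circle(J, 40.6); the below-RQ intersection is P = (-44.9, -45.3). N is the foot of the tangent from P: N = (-35.3, -6.90).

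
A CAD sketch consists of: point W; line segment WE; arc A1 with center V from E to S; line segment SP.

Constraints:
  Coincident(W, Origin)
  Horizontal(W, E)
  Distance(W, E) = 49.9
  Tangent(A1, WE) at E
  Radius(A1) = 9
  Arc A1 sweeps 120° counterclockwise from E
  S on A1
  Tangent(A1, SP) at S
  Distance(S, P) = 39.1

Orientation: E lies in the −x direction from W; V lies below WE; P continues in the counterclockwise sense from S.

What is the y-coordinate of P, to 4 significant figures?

-47.36

W is at the origin; WE is horizontal with |WE| = 49.9 and E on the −x side, so E = (-49.90, 0.000). Since A1 is tangent to WE there, VE ⟂ WE, so V = E + (0, -9) = (-49.90, -9.000). On A1, E sits at bearing 90° from V; a 120° counterclockwise sweep puts S at bearing 210°, so S = V + 9.0·(cos 210°, sin 210°) = (-57.69, -13.50). A1 meets SP tangentially, so VS is at right angles to SP, so SP runs along (−sin 210°, cos 210°); with |SP| = 39.1, P = (-38.14, -47.36). So P.y = -47.36.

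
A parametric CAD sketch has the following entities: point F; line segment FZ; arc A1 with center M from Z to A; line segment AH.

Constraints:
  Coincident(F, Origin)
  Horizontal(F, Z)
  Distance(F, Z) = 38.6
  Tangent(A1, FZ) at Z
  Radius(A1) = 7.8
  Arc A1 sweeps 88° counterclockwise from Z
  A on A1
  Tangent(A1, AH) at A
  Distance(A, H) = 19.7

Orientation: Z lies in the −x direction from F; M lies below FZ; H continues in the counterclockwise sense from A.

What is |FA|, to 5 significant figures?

47.002

F is at the origin; F and Z share the same y with |FZ| = 38.6 and Z on the −x side, so Z = (-38.600, 0.0000). The tangent condition forces MZ to be normal to FZ, so M = Z + (0, -7.8) = (-38.600, -7.8000). On A1, Z sits at bearing 90° from M; an 88° counterclockwise sweep puts A at bearing 178°, so A = M + 7.8·(cos 178°, sin 178°) = (-46.395, -7.5278). Then |FA| = |A − F| = 47.002.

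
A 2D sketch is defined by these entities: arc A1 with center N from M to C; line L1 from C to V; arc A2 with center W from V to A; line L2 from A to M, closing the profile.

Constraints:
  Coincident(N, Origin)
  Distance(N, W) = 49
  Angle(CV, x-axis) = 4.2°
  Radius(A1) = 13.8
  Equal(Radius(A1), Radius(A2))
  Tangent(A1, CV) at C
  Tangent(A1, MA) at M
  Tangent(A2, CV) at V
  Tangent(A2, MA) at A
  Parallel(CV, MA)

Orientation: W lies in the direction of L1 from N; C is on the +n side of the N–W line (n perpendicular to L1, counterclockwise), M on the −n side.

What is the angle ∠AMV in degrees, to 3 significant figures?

29.4°

The slot axis is L1's direction at 4.2°, so u = (cos 4.2°, sin 4.2°) = (0.997, 0.0732) and n = (−sin 4.2°, cos 4.2°) = (-0.0732, 0.997). N is at the origin and W lies 49.0 along u from N, so W = 49.0·u = (48.9, 3.59). Tangency of A1 to both parallel lines with radius 13.8 puts C and M at N ± 13.8·n: C = (-1.01, 13.8), M = (1.01, -13.8). Equal radii place V and A the same way about W: V = W + 13.8·n = (47.9, 17.4), A = W − 13.8·n = (49.9, -10.2). Then cos ∠AMV = MA·MV / (|MA||MV|), giving 29.4°.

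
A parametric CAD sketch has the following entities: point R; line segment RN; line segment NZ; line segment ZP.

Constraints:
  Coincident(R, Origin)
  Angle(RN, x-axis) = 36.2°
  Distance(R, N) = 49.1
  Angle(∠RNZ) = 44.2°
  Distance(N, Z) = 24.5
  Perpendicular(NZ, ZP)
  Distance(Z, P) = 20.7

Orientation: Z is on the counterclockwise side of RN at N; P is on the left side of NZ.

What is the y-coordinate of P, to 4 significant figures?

11.91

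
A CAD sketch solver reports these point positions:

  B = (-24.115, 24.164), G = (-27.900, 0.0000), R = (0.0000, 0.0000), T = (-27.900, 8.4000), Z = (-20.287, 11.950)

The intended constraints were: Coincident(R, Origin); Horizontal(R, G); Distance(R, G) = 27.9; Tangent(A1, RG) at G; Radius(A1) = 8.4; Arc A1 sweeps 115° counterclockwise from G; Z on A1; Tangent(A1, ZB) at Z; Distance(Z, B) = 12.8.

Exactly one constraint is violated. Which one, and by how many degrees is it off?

Tangent(A1, ZB) at Z — off by 7.60°.

R = (0.00, 0.00) ✓; R.y = 0.00, G.y = 0.00 ✓; |RG| = 27.90 ✓; ∠(TG, GR) = 90.00° ✓; |TG| = 8.400 ✓; bearing(T→Z) − bearing(T→G) = 115.0° ✓; |TZ| = 8.400 ✓; ∠(TZ, ZB) = 97.60° ✗; |ZB| = 12.80 ✓.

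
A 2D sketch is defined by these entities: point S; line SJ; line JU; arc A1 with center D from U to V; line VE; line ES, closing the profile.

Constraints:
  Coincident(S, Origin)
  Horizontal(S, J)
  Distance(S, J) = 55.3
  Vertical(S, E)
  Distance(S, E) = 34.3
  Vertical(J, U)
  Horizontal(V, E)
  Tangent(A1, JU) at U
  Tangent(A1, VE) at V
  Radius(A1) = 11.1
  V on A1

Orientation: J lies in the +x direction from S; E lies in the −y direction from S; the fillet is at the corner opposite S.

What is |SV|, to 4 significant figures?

55.95

S is at the origin; S and J share the same y with |SJ| = 55.3 and J on the +x side, so J = (55.30, 0.000). S and E share the same x with |SE| = 34.3 and E on the −y side, so E = (0.000, -34.30). The virtual corner opposite S is at (55.30, -34.30). Tangency of A1 to JU means the radius DU is perpendicular to JU and the tangent condition forces DV to be normal to VE, with radius 11.1, so the center D sits 11.1 in from both sides at D = (44.20, -23.20). That places the tangent points at U = (55.30, -23.20) on JU and V = (44.20, -34.30) on VE. Then |SV| = |V − S| = 55.95.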